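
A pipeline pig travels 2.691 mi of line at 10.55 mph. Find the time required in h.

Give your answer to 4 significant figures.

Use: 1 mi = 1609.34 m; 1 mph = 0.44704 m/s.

2.691 mi × 1609.34 → 4330.73 m
10.55 mph × 0.44704 → 4.71627 m/s
t = d / v = 4330.73 m / 4.71627 m/s = 918.253 s
918.253 s ÷ (3600 s/h) = 0.25507 h

0.2551 h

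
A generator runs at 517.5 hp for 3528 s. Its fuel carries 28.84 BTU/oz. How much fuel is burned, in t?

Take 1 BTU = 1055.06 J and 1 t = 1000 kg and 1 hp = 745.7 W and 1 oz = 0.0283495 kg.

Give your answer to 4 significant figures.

517.5 hp → 385900 W
E = P × t = 385900 × 3528 = 1.36146×10⁹ J
28.84 BTU/oz → 1.07331×10⁶ J/kg
m = E / e_s = 1.36146×10⁹ / 1.07331×10⁶ = 1268.47 kg
In t: 1268.47 / 1000 = 1.26847 t

1.268 t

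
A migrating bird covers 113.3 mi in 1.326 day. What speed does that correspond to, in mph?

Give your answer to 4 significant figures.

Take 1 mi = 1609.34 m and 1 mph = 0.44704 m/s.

3.560 mph

113.3 mi × 1609.34 = 182338 m
1.326 day × 86400 = 114566 s
v = d / t = 182338 m / 114566 s = 1.59155 m/s
1.59155 m/s ÷ (0.44704 m/s/mph) = 3.5602 mph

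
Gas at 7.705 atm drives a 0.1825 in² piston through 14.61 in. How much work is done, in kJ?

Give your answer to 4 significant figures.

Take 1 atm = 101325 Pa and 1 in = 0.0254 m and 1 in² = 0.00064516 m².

7.705 atm → 780709 Pa
0.1825 in² → 1.17742×10⁻⁴ m²
F = P × A = 780709 × 1.17742×10⁻⁴ = 91.9222 N
14.61 in → 0.371094 m
W = F × d = 91.9222 × 0.371094 = 34.1118 J
In kJ: 34.1118 / 1000 = 0.0341118 kJ

0.03411 kJ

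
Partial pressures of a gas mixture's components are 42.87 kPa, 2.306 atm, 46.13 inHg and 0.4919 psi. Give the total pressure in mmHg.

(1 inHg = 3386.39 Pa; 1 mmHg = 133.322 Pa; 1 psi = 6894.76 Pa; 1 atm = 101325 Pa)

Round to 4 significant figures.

42.87 kPa × 1000 → 42870 Pa
2.306 atm × 101325 → 233655 Pa
46.13 inHg × 3386.39 → 156214 Pa
0.4919 psi × 6894.76 → 3391.53 Pa
Combined: 42870 + 233655 + 156214 + 3391.53 = 436131 Pa
In mmHg: 436131 / 133.322 = 3271.26 mmHg

3271 mmHg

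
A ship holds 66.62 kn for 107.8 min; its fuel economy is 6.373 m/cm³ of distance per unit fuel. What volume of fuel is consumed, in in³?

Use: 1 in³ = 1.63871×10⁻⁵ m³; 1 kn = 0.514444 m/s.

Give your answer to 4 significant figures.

66.62 kn → 34.2723 m/s
107.8 min → 6468 s
d = v × t = 34.2723 × 6468 = 221673 m
6.373 m/cm³ → 6.373×10⁶ m/m³
V = d / (distance per unit fuel) = 221673 / 6.373×10⁶ = 0.0347831 m³
In in³: 0.0347831 / 1.63871×10⁻⁵ = 2122.59 in³

2123 in³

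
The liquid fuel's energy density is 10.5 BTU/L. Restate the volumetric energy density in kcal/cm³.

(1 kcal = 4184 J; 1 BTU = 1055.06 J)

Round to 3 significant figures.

10.5 BTU/L × 1055.06 J/BTU ÷ 0.001 m³/L = 1.10781×10⁷ J/m³
1.10781×10⁷ J/m³ ÷ 4184 J/kcal × 10⁻⁶ m³/cm³ = 0.00264773 kcal/cm³

0.00265 kcal/cm³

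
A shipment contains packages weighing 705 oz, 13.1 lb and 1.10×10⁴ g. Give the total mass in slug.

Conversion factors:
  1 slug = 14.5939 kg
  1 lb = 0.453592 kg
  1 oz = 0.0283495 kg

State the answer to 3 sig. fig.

705 oz × 0.0283495 → 19.9864 kg
13.1 lb × 0.453592 → 5.94206 kg
1.10×10⁴ g × 0.001 → 11 kg
Total: 19.9864 + 5.94206 + 11 = 36.9285 kg
In slug: 36.9285 / 14.5939 = 2.53041 slug

2.53 slug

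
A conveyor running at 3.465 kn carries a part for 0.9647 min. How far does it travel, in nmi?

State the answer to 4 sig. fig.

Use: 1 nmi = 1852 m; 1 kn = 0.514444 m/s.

0.05571 nmi

3.465 kn × 0.514444 = 1.78255 m/s
0.9647 min × 60 = 57.882 s
d = v × t = 1.78255 m/s × 57.882 s = 103.178 m
103.178 m ÷ (1852 m/nmi) = 0.0557117 nmi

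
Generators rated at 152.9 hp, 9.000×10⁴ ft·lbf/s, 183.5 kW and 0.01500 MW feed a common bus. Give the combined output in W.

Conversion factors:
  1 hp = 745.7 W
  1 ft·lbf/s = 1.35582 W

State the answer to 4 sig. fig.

152.9 hp × 745.7 = 114018 W
9.000×10⁴ ft·lbf/s × 1.35582 = 122024 W
183.5 kW × 1000 = 183500 W
0.01500 MW × 1000000 = 15000 W
Combined: 114018 + 122024 + 183500 + 15000 = 434542 W

4.345×10⁵ W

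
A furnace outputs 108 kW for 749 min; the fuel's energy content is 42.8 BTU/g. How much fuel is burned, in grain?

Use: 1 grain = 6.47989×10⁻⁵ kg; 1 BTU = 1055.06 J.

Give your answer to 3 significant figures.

108 kW → 108000 W
749 min → 44940 s
E = P × t = 108000 × 44940 = 4.85352×10⁹ J
42.8 BTU/g → 4.51566×10⁷ J/kg
m = E / e_s = 4.85352×10⁹ / 4.51566×10⁷ = 107.482 kg
In grain: 107.482 / 6.47989×10⁻⁵ = 1.6587×10⁶ grain

1.66×10⁶ grain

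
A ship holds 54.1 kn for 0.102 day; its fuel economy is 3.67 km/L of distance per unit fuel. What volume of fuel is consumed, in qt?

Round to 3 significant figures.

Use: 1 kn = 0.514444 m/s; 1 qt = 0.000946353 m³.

70.6 qt

54.1 kn → 27.8314 m/s
0.102 day → 8812.8 s
d = v × t = 27.8314 × 8812.8 = 245273 m
3.67 km/L → 3.67×10⁶ m/m³
V = d / (distance per unit fuel) = 245273 / 3.67×10⁶ = 0.0668319 m³
In qt: 0.0668319 / 0.000946353 = 70.6205 qt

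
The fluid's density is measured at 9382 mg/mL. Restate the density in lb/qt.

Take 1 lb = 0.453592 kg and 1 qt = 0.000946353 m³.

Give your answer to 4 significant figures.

19.57 lb/qt

9382 mg/mL × 10⁻⁶ kg/mg ÷ 10⁻⁶ m³/mL = 9382 kg/m³
9382 kg/m³ ÷ 0.453592 kg/lb × 0.000946353 m³/qt = 19.5742 lb/qt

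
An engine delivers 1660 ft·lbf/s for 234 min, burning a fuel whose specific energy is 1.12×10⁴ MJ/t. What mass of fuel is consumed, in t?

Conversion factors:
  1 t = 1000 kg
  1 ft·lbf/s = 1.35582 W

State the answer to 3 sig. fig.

0.00282 t

1660 ft·lbf/s → 2250.66 W
234 min → 14040 s
E = P × t = 2250.66 × 14040 = 3.15993×10⁷ J
1.12×10⁴ MJ/t → 1.12×10⁷ J/kg
m = E / e_s = 3.15993×10⁷ / 1.12×10⁷ = 2.82137 kg
In t: 2.82137 / 1000 = 0.00282137 t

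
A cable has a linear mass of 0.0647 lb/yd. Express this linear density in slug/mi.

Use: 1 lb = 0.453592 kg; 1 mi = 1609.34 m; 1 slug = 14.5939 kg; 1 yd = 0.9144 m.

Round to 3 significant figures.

0.0647 lb/yd × 0.453592 kg/lb ÷ 0.9144 m/yd = 0.0320947 kg/m
0.0320947 kg/m ÷ 14.5939 kg/slug × 1609.34 m/mi = 3.53924 slug/mi

3.54 slug/mi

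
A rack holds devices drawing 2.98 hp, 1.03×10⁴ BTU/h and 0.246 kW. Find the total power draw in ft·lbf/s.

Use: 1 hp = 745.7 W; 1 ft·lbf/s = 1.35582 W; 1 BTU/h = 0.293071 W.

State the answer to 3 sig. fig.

4050 ft·lbf/s

2.98 hp × 745.7 = 2222.19 W
1.03×10⁴ BTU/h × 0.293071 = 3018.63 W
0.246 kW × 1000 = 246 W
Combined: 2222.19 + 3018.63 + 246 = 5486.82 W
In ft·lbf/s: 5486.82 / 1.35582 = 4046.86 ft·lbf/s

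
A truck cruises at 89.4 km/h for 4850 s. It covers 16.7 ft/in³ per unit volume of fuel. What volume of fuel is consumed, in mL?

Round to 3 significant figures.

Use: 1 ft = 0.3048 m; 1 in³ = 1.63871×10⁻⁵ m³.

3.88×10⁵ mL

89.4 km/h → 24.8333 m/s
d = v × t = 24.8333 × 4850 = 120442 m
16.7 ft/in³ → 310620 m/m³
V = d / (distance per unit fuel) = 120442 / 310620 = 0.387747 m³
In mL: 0.387747 / 10⁻⁶ = 387747 mL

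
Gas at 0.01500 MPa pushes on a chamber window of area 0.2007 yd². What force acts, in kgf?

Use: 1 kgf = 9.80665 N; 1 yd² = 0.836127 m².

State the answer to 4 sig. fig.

0.01500 MPa × 1000000 → 15000 Pa
0.2007 yd² × 0.836127 → 0.167811 m²
F = P × A = 15000 Pa × 0.167811 m² = 2517.16 N
2517.16 N ÷ (9.80665 N/kgf) = 256.679 kgf

256.7 kgf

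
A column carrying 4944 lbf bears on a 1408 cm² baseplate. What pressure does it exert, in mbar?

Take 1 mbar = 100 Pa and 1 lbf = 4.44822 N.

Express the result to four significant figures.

4944 lbf × 4.44822 → 21992 N
1408 cm² × 0.0001 → 0.1408 m²
P = F / A = 21992 N / 0.1408 m² = 156193 Pa
156193 Pa ÷ (100 Pa/mbar) = 1561.93 mbar

1562 mbar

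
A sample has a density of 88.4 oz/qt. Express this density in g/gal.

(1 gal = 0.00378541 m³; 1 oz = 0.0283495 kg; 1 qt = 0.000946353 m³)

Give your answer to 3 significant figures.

88.4 oz/qt × 0.0283495 kg/oz ÷ 0.000946353 m³/qt = 2648.16 kg/m³
2648.16 kg/m³ ÷ 0.001 kg/g × 0.00378541 m³/gal = 10024.4 g/gal

1.00×10⁴ g/gal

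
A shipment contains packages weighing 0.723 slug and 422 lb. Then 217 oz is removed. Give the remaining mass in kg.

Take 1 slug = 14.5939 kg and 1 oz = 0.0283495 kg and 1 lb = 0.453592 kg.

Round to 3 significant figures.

196 kg

0.723 slug × 14.5939 = 10.5514 kg
422 lb × 0.453592 = 191.416 kg
217 oz × 0.0283495 = 6.15184 kg
Result: 10.5514 + 191.416 − 6.15184 = 195.816 kg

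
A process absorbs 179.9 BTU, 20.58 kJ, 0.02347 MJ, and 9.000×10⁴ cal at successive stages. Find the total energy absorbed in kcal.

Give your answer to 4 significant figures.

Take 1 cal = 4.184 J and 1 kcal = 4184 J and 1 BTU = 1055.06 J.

179.9 BTU × 1055.06 = 189805 J
20.58 kJ × 1000 = 20580 J
0.02347 MJ × 1000000 = 23470 J
9.000×10⁴ cal × 4.184 = 376560 J
Combined: 189805 + 20580 + 23470 + 376560 = 610415 J
In kcal: 610415 / 4184 = 145.893 kcal

145.9 kcal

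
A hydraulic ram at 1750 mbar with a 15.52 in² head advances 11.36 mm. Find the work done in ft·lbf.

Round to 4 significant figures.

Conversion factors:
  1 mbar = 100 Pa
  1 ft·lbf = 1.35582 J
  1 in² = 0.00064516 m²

1750 mbar → 175000 Pa
15.52 in² → 0.0100129 m²
F = P × A = 175000 × 0.0100129 = 1752.26 N
11.36 mm → 0.01136 m
W = F × d = 1752.26 × 0.01136 = 19.9057 J
In ft·lbf: 19.9057 / 1.35582 = 14.6817 ft·lbf

14.68 ft·lbf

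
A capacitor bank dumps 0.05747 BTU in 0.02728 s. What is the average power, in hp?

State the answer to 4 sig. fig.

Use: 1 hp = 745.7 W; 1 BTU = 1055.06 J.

2.981 hp

0.05747 BTU × 1055.06 = 60.6343 J
P = E / t = 60.6343 J / 0.02728 s = 2222.66 W
2222.66 W ÷ (745.7 W/hp) = 2.98064 hp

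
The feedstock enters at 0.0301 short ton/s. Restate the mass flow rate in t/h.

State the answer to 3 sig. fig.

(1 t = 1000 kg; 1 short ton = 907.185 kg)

0.0301 short ton/s × 907.185 kg/short ton = 27.3063 kg/s
27.3063 kg/s ÷ 1000 kg/t × 3600 s/h = 98.3027 t/h

98.3 t/h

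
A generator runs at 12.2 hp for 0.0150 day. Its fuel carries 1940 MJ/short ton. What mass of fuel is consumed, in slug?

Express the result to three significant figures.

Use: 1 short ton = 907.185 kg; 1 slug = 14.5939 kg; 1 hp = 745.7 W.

0.378 slug

12.2 hp → 9097.54 W
0.0150 day → 1296 s
E = P × t = 9097.54 × 1296 = 1.17904×10⁷ J
1940 MJ/short ton → 2.13848×10⁶ J/kg
m = E / e_s = 1.17904×10⁷ / 2.13848×10⁶ = 5.51345 kg
In slug: 5.51345 / 14.5939 = 0.377791 slug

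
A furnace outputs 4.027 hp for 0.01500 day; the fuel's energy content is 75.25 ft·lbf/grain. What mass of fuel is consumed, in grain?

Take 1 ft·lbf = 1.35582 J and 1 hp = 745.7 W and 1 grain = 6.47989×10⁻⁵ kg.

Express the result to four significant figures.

4.027 hp → 3002.93 W
0.01500 day → 1296 s
E = P × t = 3002.93 × 1296 = 3.8918×10⁶ J
75.25 ft·lbf/grain → 1.57449×10⁶ J/kg
m = E / e_s = 3.8918×10⁶ / 1.57449×10⁶ = 2.47178 kg
In grain: 2.47178 / 6.47989×10⁻⁵ = 38145.4 grain

3.815×10⁴ grain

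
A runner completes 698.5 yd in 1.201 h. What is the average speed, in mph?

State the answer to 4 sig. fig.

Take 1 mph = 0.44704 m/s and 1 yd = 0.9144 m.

0.3305 mph

698.5 yd × 0.9144 → 638.708 m
1.201 h × 3600 → 4323.6 s
v = d / t = 638.708 m / 4323.6 s = 0.147726 m/s
0.147726 m/s ÷ (0.44704 m/s/mph) = 0.330454 mph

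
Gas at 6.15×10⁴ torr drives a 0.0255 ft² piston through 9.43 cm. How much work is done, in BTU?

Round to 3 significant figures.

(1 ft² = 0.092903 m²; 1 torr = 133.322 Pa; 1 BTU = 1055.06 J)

1.74 BTU

6.15×10⁴ torr → 8.1993×10⁶ Pa
0.0255 ft² → 0.00236903 m²
F = P × A = 8.1993×10⁶ × 0.00236903 = 19424.4 N
9.43 cm → 0.0943 m
W = F × d = 19424.4 × 0.0943 = 1831.72 J
In BTU: 1831.72 / 1055.06 = 1.73613 BTU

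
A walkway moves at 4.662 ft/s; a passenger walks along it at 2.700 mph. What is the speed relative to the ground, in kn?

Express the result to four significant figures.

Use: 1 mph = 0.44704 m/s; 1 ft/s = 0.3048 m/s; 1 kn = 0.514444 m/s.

5.108 kn

4.662 ft/s × 0.3048 = 1.42098 m/s
2.700 mph × 0.44704 = 1.20701 m/s
Total: 1.42098 + 1.20701 = 2.62799 m/s
In kn: 2.62799 / 0.514444 = 5.10841 kn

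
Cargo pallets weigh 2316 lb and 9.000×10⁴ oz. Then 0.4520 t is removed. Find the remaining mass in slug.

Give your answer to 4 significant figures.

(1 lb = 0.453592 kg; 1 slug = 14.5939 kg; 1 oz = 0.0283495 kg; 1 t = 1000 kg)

215.8 slug

2316 lb × 0.453592 = 1050.52 kg
9.000×10⁴ oz × 0.0283495 = 2551.46 kg
0.4520 t × 1000 = 452 kg
Sum: 1050.52 + 2551.46 − 452 = 3149.98 kg
In slug: 3149.98 / 14.5939 = 215.842 slug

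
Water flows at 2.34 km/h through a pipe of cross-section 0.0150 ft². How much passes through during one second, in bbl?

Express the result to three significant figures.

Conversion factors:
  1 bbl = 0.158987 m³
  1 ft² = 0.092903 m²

0.00570 bbl

2.34 km/h × (1/3.6) = 0.65 m/s
0.0150 ft² × 0.092903 = 0.00139354 m²
V = v × A × t = 0.65 m/s × 0.00139354 m² × 1 s = 9.05801×10⁻⁴ m³
9.05801×10⁻⁴ m³ ÷ (0.158987 m³/bbl) = 0.00569733 bbl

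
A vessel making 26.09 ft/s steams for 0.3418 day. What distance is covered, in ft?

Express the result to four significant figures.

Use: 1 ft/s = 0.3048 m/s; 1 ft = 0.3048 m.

26.09 ft/s × 0.3048 = 7.95223 m/s
0.3418 day × 86400 = 29531.5 s
d = v × t = 7.95223 m/s × 29531.5 s = 234841 m
234841 m ÷ (0.3048 m/ft) = 770476 ft

7.705×10⁵ ft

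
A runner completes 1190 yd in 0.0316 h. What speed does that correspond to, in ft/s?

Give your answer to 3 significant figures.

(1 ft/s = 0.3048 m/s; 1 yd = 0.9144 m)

31.4 ft/s

1190 yd × 0.9144 = 1088.14 m
0.0316 h × 3600 = 113.76 s
v = d / t = 1088.14 m / 113.76 s = 9.56523 m/s
9.56523 m/s ÷ (0.3048 m/s/ft/s) = 31.382 ft/s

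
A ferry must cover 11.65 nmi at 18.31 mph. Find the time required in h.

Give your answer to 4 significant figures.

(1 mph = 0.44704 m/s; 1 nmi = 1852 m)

0.7322 h

11.65 nmi × 1852 → 21575.8 m
18.31 mph × 0.44704 → 8.1853 m/s
t = d / v = 21575.8 m / 8.1853 m/s = 2635.92 s
2635.92 s ÷ (3600 s/h) = 0.7322 h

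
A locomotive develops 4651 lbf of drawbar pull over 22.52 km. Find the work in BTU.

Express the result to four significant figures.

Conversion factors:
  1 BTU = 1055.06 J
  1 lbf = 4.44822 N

4.416×10⁵ BTU

4651 lbf × 4.44822 = 20688.7 N
22.52 km × 1000 = 22520 m
W = F × d = 20688.7 N × 22520 m = 4.6591×10⁸ J
4.6591×10⁸ J ÷ (1055.06 J/BTU) = 441596 BTU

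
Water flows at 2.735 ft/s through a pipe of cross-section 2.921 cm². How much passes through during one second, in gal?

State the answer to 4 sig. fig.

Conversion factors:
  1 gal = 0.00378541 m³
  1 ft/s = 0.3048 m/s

0.06433 gal

2.735 ft/s × 0.3048 → 0.833628 m/s
2.921 cm² × 0.0001 → 2.921×10⁻⁴ m²
V = v × A × t = 0.833628 m/s × 2.921×10⁻⁴ m² × 1 s = 2.43503×10⁻⁴ m³
2.43503×10⁻⁴ m³ ÷ (0.00378541 m³/gal) = 0.0643267 gal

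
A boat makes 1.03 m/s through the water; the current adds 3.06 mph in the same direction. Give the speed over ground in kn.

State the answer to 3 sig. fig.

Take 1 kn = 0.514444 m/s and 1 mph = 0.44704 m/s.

4.66 kn

1.03 m/s (already m/s)
3.06 mph × 0.44704 = 1.36794 m/s
Total: 1.03 + 1.36794 = 2.39794 m/s
In kn: 2.39794 / 0.514444 = 4.66123 kn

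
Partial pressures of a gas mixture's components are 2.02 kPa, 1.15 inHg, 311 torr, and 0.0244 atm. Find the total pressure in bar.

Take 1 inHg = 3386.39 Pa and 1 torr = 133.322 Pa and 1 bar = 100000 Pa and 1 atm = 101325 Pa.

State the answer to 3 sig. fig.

0.498 bar

2.02 kPa × 1000 → 2020 Pa
1.15 inHg × 3386.39 → 3894.35 Pa
311 torr × 133.322 → 41463.1 Pa
0.0244 atm × 101325 → 2472.33 Pa
Total: 2020 + 3894.35 + 41463.1 + 2472.33 = 49849.8 Pa
In bar: 49849.8 / 100000 = 0.498498 bar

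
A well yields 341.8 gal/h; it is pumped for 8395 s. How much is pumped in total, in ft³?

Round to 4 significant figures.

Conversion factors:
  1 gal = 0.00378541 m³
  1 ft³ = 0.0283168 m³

106.6 ft³

341.8 gal/h → 3.59404×10⁻⁴ m³/s
V = Q × t = 3.59404×10⁻⁴ × 8395 = 3.0172 m³
In ft³: 3.0172 / 0.0283168 = 106.552 ft³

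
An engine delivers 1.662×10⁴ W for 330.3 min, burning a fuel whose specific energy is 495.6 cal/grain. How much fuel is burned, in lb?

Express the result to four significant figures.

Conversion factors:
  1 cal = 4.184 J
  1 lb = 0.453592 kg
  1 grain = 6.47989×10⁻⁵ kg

330.3 min → 19818 s
E = P × t = 16620 × 19818 = 3.29375×10⁸ J
495.6 cal/grain → 3.20004×10⁷ J/kg
m = E / e_s = 3.29375×10⁸ / 3.20004×10⁷ = 10.2928 kg
In lb: 10.2928 / 0.453592 = 22.6918 lb

22.69 lb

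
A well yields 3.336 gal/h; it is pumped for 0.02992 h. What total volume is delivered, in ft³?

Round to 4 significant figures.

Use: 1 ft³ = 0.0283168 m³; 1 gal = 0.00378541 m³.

0.01334 ft³

3.336 gal/h → 3.50781×10⁻⁶ m³/s
0.02992 h → 107.712 s
V = Q × t = 3.50781×10⁻⁶ × 107.712 = 3.77833×10⁻⁴ m³
In ft³: 3.77833×10⁻⁴ / 0.0283168 = 0.0133431 ft³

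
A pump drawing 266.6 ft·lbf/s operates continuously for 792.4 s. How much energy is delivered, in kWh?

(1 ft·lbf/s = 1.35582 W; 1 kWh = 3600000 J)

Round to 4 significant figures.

0.07956 kWh

266.6 ft·lbf/s × 1.35582 → 361.462 W
E = P × t = 361.462 W × 792.4 s = 286422 J
286422 J ÷ (3600000 J/kWh) = 0.0795617 kWh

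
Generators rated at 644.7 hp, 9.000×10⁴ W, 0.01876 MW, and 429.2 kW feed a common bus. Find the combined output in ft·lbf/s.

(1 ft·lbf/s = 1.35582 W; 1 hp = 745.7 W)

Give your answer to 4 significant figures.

644.7 hp × 745.7 = 480753 W
9.000×10⁴ W (already W)
0.01876 MW × 1000000 = 18760 W
429.2 kW × 1000 = 429200 W
Sum: 480753 + 90000 + 18760 + 429200 = 1.01871×10⁶ W
In ft·lbf/s: 1.01871×10⁶ / 1.35582 = 751361 ft·lbf/s

7.514×10⁵ ft·lbf/s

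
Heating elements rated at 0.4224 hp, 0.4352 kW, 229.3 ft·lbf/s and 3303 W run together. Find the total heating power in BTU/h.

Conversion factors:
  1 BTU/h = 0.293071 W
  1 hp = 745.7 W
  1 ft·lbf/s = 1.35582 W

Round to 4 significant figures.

0.4224 hp × 745.7 = 314.984 W
0.4352 kW × 1000 = 435.2 W
229.3 ft·lbf/s × 1.35582 = 310.89 W
3303 W (already W)
Sum: 314.984 + 435.2 + 310.89 + 3303 = 4364.07 W
In BTU/h: 4364.07 / 0.293071 = 14890.8 BTU/h

1.489×10⁴ BTU/h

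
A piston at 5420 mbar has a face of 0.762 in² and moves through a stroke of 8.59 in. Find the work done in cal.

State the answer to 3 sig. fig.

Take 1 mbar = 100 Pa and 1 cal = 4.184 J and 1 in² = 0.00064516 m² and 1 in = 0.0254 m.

13.9 cal

5420 mbar → 542000 Pa
0.762 in² → 4.91612×10⁻⁴ m²
F = P × A = 542000 × 4.91612×10⁻⁴ = 266.454 N
8.59 in → 0.218186 m
W = F × d = 266.454 × 0.218186 = 58.1365 J
In cal: 58.1365 / 4.184 = 13.895 cal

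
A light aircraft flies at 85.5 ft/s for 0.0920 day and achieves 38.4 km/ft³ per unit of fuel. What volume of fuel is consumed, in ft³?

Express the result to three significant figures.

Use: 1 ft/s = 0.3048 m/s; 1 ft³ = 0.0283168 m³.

85.5 ft/s → 26.0604 m/s
0.0920 day → 7948.8 s
d = v × t = 26.0604 × 7948.8 = 207149 m
38.4 km/ft³ → 1.35609×10⁶ m/m³
V = d / (distance per unit fuel) = 207149 / 1.35609×10⁶ = 0.152755 m³
In ft³: 0.152755 / 0.0283168 = 5.3945 ft³

5.39 ft³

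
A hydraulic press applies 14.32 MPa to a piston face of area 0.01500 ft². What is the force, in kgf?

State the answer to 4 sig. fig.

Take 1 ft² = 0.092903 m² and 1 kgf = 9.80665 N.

14.32 MPa × 1000000 → 1.432×10⁷ Pa
0.01500 ft² × 0.092903 → 0.00139354 m²
F = P × A = 1.432×10⁷ Pa × 0.00139354 m² = 19955.5 N
19955.5 N ÷ (9.80665 N/kgf) = 2034.89 kgf

2035 kgf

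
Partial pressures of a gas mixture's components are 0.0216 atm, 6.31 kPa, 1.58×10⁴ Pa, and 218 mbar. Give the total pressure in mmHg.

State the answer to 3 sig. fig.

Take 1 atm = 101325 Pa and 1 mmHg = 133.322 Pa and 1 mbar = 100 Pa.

346 mmHg

0.0216 atm × 101325 → 2188.62 Pa
6.31 kPa × 1000 → 6310 Pa
1.58×10⁴ Pa (already Pa)
218 mbar × 100 → 21800 Pa
Combined: 2188.62 + 6310 + 15800 + 21800 = 46098.6 Pa
In mmHg: 46098.6 / 133.322 = 345.769 mmHg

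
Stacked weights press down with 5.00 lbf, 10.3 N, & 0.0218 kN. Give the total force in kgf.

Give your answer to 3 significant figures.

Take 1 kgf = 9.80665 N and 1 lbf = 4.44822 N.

5.00 lbf × 4.44822 = 22.2411 N
10.3 N (already N)
0.0218 kN × 1000 = 21.8 N
Combined: 22.2411 + 10.3 + 21.8 = 54.3411 N
In kgf: 54.3411 / 9.80665 = 5.54125 kgf

5.54 kgf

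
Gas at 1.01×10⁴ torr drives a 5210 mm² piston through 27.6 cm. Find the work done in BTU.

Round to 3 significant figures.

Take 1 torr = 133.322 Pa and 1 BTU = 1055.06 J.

1.01×10⁴ torr → 1.34655×10⁶ Pa
5210 mm² → 0.00521 m²
F = P × A = 1.34655×10⁶ × 0.00521 = 7015.53 N
27.6 cm → 0.276 m
W = F × d = 7015.53 × 0.276 = 1936.29 J
In BTU: 1936.29 / 1055.06 = 1.83524 BTU

1.84 BTU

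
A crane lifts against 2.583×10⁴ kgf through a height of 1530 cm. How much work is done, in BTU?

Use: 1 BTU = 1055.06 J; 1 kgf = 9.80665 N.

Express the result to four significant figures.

2.583×10⁴ kgf × 9.80665 → 253306 N
1530 cm × 0.01 → 15.3 m
W = F × d = 253306 N × 15.3 m = 3.87558×10⁶ J
3.87558×10⁶ J ÷ (1055.06 J/BTU) = 3673.33 BTU

3673 BTU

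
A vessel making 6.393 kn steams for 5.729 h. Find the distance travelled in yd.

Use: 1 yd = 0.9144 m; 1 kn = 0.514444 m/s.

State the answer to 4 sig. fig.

7.418×10⁴ yd

6.393 kn × 0.514444 → 3.28884 m/s
5.729 h × 3600 → 20624.4 s
d = v × t = 3.28884 m/s × 20624.4 s = 67830.4 m
67830.4 m ÷ (0.9144 m/yd) = 74180.2 yd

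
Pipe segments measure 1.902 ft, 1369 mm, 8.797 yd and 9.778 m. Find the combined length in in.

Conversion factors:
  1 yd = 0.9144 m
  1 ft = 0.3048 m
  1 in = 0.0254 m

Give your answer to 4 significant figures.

1.902 ft × 0.3048 = 0.57973 m
1369 mm × 0.001 = 1.369 m
8.797 yd × 0.9144 = 8.04398 m
9.778 m (already m)
Total: 0.57973 + 1.369 + 8.04398 + 9.778 = 19.7707 m
In in: 19.7707 / 0.0254 = 778.374 in

778.4 in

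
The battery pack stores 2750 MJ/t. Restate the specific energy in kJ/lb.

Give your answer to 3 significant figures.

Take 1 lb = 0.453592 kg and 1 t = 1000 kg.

2750 MJ/t × 1000000 J/MJ ÷ 1000 kg/t = 2.75×10⁶ J/kg
2.75×10⁶ J/kg ÷ 1000 J/kJ × 0.453592 kg/lb = 1247.38 kJ/lb

1250 kJ/lb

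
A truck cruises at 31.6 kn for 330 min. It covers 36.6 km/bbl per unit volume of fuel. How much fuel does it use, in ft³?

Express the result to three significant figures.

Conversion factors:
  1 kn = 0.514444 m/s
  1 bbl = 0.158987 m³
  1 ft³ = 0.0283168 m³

31.6 kn → 16.2564 m/s
330 min → 19800 s
d = v × t = 16.2564 × 19800 = 321877 m
36.6 km/bbl → 230208 m/m³
V = d / (distance per unit fuel) = 321877 / 230208 = 1.3982 m³
In ft³: 1.3982 / 0.0283168 = 49.377 ft³

49.4 ft³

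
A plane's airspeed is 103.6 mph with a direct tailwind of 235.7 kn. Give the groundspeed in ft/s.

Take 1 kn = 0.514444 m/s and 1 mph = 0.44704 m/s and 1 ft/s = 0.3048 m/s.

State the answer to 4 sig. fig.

103.6 mph × 0.44704 = 46.3133 m/s
235.7 kn × 0.514444 = 121.254 m/s
Sum: 46.3133 + 121.254 = 167.567 m/s
In ft/s: 167.567 / 0.3048 = 549.76 ft/s

549.8 ft/s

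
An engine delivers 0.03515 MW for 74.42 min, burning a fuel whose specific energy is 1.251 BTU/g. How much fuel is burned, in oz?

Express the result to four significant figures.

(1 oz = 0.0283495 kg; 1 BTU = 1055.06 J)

0.03515 MW → 35150 W
74.42 min → 4465.2 s
E = P × t = 35150 × 4465.2 = 1.56952×10⁸ J
1.251 BTU/g → 1.31988×10⁶ J/kg
m = E / e_s = 1.56952×10⁸ / 1.31988×10⁶ = 118.914 kg
In oz: 118.914 / 0.0283495 = 4194.57 oz

4195 oz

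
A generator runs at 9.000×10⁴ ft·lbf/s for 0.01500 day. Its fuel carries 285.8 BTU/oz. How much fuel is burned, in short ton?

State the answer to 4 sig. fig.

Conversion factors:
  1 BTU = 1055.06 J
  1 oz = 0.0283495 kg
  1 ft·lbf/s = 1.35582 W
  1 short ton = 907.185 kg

0.01639 short ton

9.000×10⁴ ft·lbf/s → 122024 W
0.01500 day → 1296 s
E = P × t = 122024 × 1296 = 1.58143×10⁸ J
285.8 BTU/oz → 1.06364×10⁷ J/kg
m = E / e_s = 1.58143×10⁸ / 1.06364×10⁷ = 14.8681 kg
In short ton: 14.8681 / 907.185 = 0.0163893 short ton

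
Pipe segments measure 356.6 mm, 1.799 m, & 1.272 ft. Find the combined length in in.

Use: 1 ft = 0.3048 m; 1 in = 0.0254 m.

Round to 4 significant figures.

356.6 mm × 0.001 = 0.3566 m
1.799 m (already m)
1.272 ft × 0.3048 = 0.387706 m
Total: 0.3566 + 1.799 + 0.387706 = 2.54331 m
In in: 2.54331 / 0.0254 = 100.13 in

100.1 in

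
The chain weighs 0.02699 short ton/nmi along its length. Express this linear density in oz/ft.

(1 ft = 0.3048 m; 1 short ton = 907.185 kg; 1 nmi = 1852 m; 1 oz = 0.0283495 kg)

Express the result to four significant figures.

0.1421 oz/ft

0.02699 short ton/nmi × 907.185 kg/short ton ÷ 1852 m/nmi = 0.0132208 kg/m
0.0132208 kg/m ÷ 0.0283495 kg/oz × 0.3048 m/ft = 0.142144 oz/ft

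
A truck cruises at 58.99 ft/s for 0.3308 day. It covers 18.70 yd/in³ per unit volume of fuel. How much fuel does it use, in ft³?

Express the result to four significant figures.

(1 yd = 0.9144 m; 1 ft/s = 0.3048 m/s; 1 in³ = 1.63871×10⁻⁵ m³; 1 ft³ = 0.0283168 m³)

58.99 ft/s → 17.9802 m/s
0.3308 day → 28581.1 s
d = v × t = 17.9802 × 28581.1 = 513894 m
18.70 yd/in³ → 1.04346×10⁶ m/m³
V = d / (distance per unit fuel) = 513894 / 1.04346×10⁶ = 0.49249 m³
In ft³: 0.49249 / 0.0283168 = 17.3921 ft³

17.39 ft³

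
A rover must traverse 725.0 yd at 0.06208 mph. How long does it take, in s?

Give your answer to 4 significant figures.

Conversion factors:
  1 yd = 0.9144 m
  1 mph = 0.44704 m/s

2.389×10⁴ s

725.0 yd × 0.9144 = 662.94 m
0.06208 mph × 0.44704 = 0.0277522 m/s
t = d / v = 662.94 m / 0.0277522 m/s = 23887.8 s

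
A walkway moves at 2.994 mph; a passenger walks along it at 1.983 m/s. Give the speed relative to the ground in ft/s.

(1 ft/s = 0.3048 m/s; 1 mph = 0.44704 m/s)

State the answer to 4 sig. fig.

2.994 mph × 0.44704 = 1.33844 m/s
1.983 m/s (already m/s)
Combined: 1.33844 + 1.983 = 3.32144 m/s
In ft/s: 3.32144 / 0.3048 = 10.8971 ft/s

10.90 ft/s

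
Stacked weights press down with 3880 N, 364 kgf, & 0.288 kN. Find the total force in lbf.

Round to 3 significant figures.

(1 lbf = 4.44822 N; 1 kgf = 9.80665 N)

3880 N (already N)
364 kgf × 9.80665 → 3569.62 N
0.288 kN × 1000 → 288 N
Total: 3880 + 3569.62 + 288 = 7737.62 N
In lbf: 7737.62 / 4.44822 = 1739.49 lbf

1740 lbf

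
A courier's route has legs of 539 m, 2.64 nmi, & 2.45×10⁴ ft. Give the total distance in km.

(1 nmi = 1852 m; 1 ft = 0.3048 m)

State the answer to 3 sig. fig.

12.9 km

539 m (already m)
2.64 nmi × 1852 → 4889.28 m
2.45×10⁴ ft × 0.3048 → 7467.6 m
Sum: 539 + 4889.28 + 7467.6 = 12895.9 m
In km: 12895.9 / 1000 = 12.8959 km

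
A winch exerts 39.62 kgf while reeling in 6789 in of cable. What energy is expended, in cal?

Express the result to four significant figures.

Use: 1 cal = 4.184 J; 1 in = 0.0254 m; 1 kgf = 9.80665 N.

39.62 kgf × 9.80665 = 388.539 N
6789 in × 0.0254 = 172.441 m
W = F × d = 388.539 N × 172.441 m = 67000.1 J
67000.1 J ÷ (4.184 J/cal) = 16013.4 cal

1.601×10⁴ cal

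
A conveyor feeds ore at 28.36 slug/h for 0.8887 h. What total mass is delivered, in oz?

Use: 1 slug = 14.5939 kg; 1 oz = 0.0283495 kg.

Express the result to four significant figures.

28.36 slug/h → 0.114968 kg/s
0.8887 h → 3199.32 s
m = ṁ × t = 0.114968 × 3199.32 = 367.819 kg
In oz: 367.819 / 0.0283495 = 12974.4 oz

1.297×10⁴ oz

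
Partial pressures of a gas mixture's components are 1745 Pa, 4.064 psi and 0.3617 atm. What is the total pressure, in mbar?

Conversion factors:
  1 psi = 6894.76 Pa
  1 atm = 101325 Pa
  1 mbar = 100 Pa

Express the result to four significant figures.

664.1 mbar

1745 Pa (already Pa)
4.064 psi × 6894.76 = 28020.3 Pa
0.3617 atm × 101325 = 36649.3 Pa
Combined: 1745 + 28020.3 + 36649.3 = 66414.6 Pa
In mbar: 66414.6 / 100 = 664.146 mbar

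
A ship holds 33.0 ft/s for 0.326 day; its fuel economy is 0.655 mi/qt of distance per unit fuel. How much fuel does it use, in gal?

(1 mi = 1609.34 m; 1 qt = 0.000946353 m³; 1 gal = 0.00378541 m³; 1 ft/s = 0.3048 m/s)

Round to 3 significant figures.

67.2 gal

33.0 ft/s → 10.0584 m/s
0.326 day → 28166.4 s
d = v × t = 10.0584 × 28166.4 = 283309 m
0.655 mi/qt → 1.11387×10⁶ m/m³
V = d / (distance per unit fuel) = 283309 / 1.11387×10⁶ = 0.254347 m³
In gal: 0.254347 / 0.00378541 = 67.1914 gal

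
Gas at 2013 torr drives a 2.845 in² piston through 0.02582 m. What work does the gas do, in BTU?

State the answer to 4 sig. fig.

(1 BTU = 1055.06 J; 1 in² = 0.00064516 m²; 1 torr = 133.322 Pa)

0.01206 BTU

2013 torr → 268377 Pa
2.845 in² → 0.00183548 m²
F = P × A = 268377 × 0.00183548 = 492.601 N
W = F × d = 492.601 × 0.02582 = 12.719 J
In BTU: 12.719 / 1055.06 = 0.0120552 BTU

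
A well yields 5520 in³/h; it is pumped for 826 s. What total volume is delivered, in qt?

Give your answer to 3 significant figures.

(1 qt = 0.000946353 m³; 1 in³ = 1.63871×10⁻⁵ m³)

5520 in³/h → 2.51269×10⁻⁵ m³/s
V = Q × t = 2.51269×10⁻⁵ × 826 = 0.0207548 m³
In qt: 0.0207548 / 0.000946353 = 21.9314 qt

21.9 qt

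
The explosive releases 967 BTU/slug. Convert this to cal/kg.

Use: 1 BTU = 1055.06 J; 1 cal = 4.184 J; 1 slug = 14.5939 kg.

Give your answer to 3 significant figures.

1.67×10⁴ cal/kg

967 BTU/slug × 1055.06 J/BTU ÷ 14.5939 kg/slug = 69908.9 J/kg
69908.9 J/kg ÷ 4.184 J/cal = 16708.6 cal/kg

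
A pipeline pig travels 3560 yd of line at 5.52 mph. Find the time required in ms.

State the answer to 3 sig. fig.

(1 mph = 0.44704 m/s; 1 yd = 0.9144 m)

3560 yd × 0.9144 = 3255.26 m
5.52 mph × 0.44704 = 2.46766 m/s
t = d / v = 3255.26 m / 2.46766 m/s = 1319.17 s
1319.17 s ÷ (0.001 s/ms) = 1.31917×10⁶ ms

1.32×10⁶ ms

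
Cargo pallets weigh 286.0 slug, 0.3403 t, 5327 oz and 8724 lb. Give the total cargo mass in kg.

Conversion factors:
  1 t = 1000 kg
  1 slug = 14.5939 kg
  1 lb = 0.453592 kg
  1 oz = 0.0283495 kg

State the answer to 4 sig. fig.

8622 kg

286.0 slug × 14.5939 = 4173.86 kg
0.3403 t × 1000 = 340.3 kg
5327 oz × 0.0283495 = 151.018 kg
8724 lb × 0.453592 = 3957.14 kg
Total: 4173.86 + 340.3 + 151.018 + 3957.14 = 8622.32 kg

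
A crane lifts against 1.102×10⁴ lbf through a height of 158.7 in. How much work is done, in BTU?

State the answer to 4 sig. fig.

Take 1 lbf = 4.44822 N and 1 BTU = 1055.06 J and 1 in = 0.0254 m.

187.3 BTU

1.102×10⁴ lbf × 4.44822 → 49019.4 N
158.7 in × 0.0254 → 4.03098 m
W = F × d = 49019.4 N × 4.03098 m = 197596 J
197596 J ÷ (1055.06 J/BTU) = 187.284 BTU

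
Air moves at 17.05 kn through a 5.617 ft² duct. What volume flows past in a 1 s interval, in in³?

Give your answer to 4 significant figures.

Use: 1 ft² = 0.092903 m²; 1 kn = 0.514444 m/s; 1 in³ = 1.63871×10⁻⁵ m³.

17.05 kn × 0.514444 → 8.77127 m/s
5.617 ft² × 0.092903 → 0.521836 m²
V = v × A × t = 8.77127 m/s × 0.521836 m² × 1 s = 4.57716 m³
4.57716 m³ ÷ (1.63871×10⁻⁵ m³/in³) = 279315 in³

2.793×10⁵ in³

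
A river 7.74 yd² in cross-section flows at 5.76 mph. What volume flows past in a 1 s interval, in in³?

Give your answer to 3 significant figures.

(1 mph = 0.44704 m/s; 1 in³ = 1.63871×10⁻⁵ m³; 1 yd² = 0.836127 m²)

5.76 mph × 0.44704 → 2.57495 m/s
7.74 yd² × 0.836127 → 6.47162 m²
V = v × A × t = 2.57495 m/s × 6.47162 m² × 1 s = 16.6641 m³
16.6641 m³ ÷ (1.63871×10⁻⁵ m³/in³) = 1.0169×10⁶ in³

1.02×10⁶ in³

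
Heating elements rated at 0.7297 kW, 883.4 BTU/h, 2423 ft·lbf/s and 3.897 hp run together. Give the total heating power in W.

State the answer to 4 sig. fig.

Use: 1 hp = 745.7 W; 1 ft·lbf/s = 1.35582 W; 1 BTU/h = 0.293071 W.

0.7297 kW × 1000 = 729.7 W
883.4 BTU/h × 0.293071 = 258.899 W
2423 ft·lbf/s × 1.35582 = 3285.15 W
3.897 hp × 745.7 = 2905.99 W
Sum: 729.7 + 258.899 + 3285.15 + 2905.99 = 7179.74 W

7180 W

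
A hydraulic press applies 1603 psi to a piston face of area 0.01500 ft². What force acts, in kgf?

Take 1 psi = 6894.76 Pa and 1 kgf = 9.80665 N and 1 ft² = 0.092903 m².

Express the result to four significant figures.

1603 psi × 6894.76 = 1.10523×10⁷ Pa
0.01500 ft² × 0.092903 = 0.00139354 m²
F = P × A = 1.10523×10⁷ Pa × 0.00139354 m² = 15401.8 N
15401.8 N ÷ (9.80665 N/kgf) = 1570.55 kgf

1571 kgf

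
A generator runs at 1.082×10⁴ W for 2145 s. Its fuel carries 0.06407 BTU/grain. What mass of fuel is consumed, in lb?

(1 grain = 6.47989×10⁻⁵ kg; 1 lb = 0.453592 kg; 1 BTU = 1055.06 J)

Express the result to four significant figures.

E = P × t = 10820 × 2145 = 2.32089×10⁷ J
0.06407 BTU/grain → 1.04319×10⁶ J/kg
m = E / e_s = 2.32089×10⁷ / 1.04319×10⁶ = 22.248 kg
In lb: 22.248 / 0.453592 = 49.0485 lb

49.05 lb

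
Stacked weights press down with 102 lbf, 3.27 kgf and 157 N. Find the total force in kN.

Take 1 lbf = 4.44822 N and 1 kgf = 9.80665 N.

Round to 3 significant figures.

0.643 kN

102 lbf × 4.44822 = 453.718 N
3.27 kgf × 9.80665 = 32.0677 N
157 N (already N)
Total: 453.718 + 32.0677 + 157 = 642.786 N
In kN: 642.786 / 1000 = 0.642786 kN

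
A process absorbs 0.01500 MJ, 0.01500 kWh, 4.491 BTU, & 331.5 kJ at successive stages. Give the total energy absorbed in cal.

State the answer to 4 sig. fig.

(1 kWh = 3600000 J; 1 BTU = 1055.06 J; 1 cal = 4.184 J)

0.01500 MJ × 1000000 = 15000 J
0.01500 kWh × 3600000 = 54000 J
4.491 BTU × 1055.06 = 4738.27 J
331.5 kJ × 1000 = 331500 J
Sum: 15000 + 54000 + 4738.27 + 331500 = 405238 J
In cal: 405238 / 4.184 = 96854.2 cal

9.685×10⁴ cal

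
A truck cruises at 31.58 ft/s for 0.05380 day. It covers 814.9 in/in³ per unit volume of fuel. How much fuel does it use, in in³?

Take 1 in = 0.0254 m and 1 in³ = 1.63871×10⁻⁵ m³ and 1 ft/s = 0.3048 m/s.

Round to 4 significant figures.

31.58 ft/s → 9.62558 m/s
0.05380 day → 4648.32 s
d = v × t = 9.62558 × 4648.32 = 44742.8 m
814.9 in/in³ → 1.26309×10⁶ m/m³
V = d / (distance per unit fuel) = 44742.8 / 1.26309×10⁶ = 0.0354233 m³
In in³: 0.0354233 / 1.63871×10⁻⁵ = 2161.66 in³

2162 in³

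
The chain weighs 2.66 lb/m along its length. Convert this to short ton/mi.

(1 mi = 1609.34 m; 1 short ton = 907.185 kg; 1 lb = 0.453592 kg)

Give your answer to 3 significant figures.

2.14 short ton/mi

2.66 lb/m × 0.453592 kg/lb = 1.20655 kg/m
1.20655 kg/m ÷ 907.185 kg/short ton × 1609.34 m/mi = 2.14041 short ton/mi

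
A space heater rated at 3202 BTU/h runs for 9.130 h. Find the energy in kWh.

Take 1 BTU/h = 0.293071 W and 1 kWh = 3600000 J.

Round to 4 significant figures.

8.568 kWh

3202 BTU/h × 0.293071 → 938.413 W
9.130 h × 3600 → 32868 s
E = P × t = 938.413 W × 32868 s = 3.08438×10⁷ J
3.08438×10⁷ J ÷ (3600000 J/kWh) = 8.56772 kWh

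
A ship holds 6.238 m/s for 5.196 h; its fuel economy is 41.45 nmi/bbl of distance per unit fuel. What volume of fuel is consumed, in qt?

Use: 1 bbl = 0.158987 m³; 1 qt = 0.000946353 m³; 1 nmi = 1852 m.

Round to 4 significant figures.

255.4 qt

5.196 h → 18705.6 s
d = v × t = 6.238 × 18705.6 = 116686 m
41.45 nmi/bbl → 482841 m/m³
V = d / (distance per unit fuel) = 116686 / 482841 = 0.241665 m³
In qt: 0.241665 / 0.000946353 = 255.365 qt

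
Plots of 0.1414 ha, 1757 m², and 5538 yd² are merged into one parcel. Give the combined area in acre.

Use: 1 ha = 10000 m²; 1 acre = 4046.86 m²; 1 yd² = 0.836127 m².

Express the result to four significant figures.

0.1414 ha × 10000 → 1414 m²
1757 m² (already m²)
5538 yd² × 0.836127 → 4630.47 m²
Sum: 1414 + 1757 + 4630.47 = 7801.47 m²
In acre: 7801.47 / 4046.86 = 1.92778 acre

1.928 acre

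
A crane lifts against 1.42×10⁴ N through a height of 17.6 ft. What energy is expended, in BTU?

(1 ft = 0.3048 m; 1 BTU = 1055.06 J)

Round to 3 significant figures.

17.6 ft × 0.3048 = 5.36448 m
W = F × d = 14200 N × 5.36448 m = 76175.6 J
76175.6 J ÷ (1055.06 J/BTU) = 72.2003 BTU

72.2 BTU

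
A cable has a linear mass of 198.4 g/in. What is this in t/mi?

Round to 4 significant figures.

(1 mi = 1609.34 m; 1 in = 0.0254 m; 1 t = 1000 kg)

198.4 g/in × 0.001 kg/g ÷ 0.0254 m/in = 7.81102 kg/m
7.81102 kg/m ÷ 1000 kg/t × 1609.34 m/mi = 12.5706 t/mi

12.57 t/mi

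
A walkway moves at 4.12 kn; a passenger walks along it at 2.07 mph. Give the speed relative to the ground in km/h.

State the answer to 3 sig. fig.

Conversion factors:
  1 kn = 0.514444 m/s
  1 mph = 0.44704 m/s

4.12 kn × 0.514444 → 2.11951 m/s
2.07 mph × 0.44704 → 0.925373 m/s
Sum: 2.11951 + 0.925373 = 3.04488 m/s
In km/h: 3.04488 / (1/3.6) = 10.9616 km/h

11.0 km/h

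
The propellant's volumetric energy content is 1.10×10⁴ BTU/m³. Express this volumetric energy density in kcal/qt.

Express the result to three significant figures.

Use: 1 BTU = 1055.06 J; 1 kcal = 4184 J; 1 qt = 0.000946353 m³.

1.10×10⁴ BTU/m³ × 1055.06 J/BTU = 1.16057×10⁷ J/m³
1.16057×10⁷ J/m³ ÷ 4184 J/kcal × 0.000946353 m³/qt = 2.62502 kcal/qt

2.63 kcal/qt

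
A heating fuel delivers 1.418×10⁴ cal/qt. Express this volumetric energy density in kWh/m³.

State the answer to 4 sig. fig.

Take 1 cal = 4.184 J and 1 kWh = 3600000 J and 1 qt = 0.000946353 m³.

17.41 kWh/m³

1.418×10⁴ cal/qt × 4.184 J/cal ÷ 0.000946353 m³/qt = 6.26924×10⁷ J/m³
6.26924×10⁷ J/m³ ÷ 3600000 J/kWh = 17.4146 kWh/m³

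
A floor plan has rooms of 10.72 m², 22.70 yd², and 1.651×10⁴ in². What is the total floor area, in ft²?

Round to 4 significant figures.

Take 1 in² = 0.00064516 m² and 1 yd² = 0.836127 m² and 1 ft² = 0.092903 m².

10.72 m² (already m²)
22.70 yd² × 0.836127 = 18.9801 m²
1.651×10⁴ in² × 0.00064516 = 10.6516 m²
Combined: 10.72 + 18.9801 + 10.6516 = 40.3517 m²
In ft²: 40.3517 / 0.092903 = 434.342 ft²

434.3 ft²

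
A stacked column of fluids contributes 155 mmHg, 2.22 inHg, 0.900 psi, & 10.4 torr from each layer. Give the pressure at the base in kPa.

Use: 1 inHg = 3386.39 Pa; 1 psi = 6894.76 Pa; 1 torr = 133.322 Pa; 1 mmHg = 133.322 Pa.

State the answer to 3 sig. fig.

35.8 kPa

155 mmHg × 133.322 = 20664.9 Pa
2.22 inHg × 3386.39 = 7517.79 Pa
0.900 psi × 6894.76 = 6205.28 Pa
10.4 torr × 133.322 = 1386.55 Pa
Sum: 20664.9 + 7517.79 + 6205.28 + 1386.55 = 35774.5 Pa
In kPa: 35774.5 / 1000 = 35.7745 kPa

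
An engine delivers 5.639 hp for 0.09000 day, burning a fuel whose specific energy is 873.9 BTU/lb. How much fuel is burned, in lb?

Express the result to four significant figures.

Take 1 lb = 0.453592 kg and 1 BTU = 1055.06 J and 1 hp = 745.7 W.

35.46 lb

5.639 hp → 4205 W
0.09000 day → 7776 s
E = P × t = 4205 × 7776 = 3.26981×10⁷ J
873.9 BTU/lb → 2.0327×10⁶ J/kg
m = E / e_s = 3.26981×10⁷ / 2.0327×10⁶ = 16.086 kg
In lb: 16.086 / 0.453592 = 35.4636 lb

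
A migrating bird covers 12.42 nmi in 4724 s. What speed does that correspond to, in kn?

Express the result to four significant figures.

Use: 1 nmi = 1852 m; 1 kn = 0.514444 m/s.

12.42 nmi × 1852 → 23001.8 m
v = d / t = 23001.8 m / 4724 s = 4.86914 m/s
4.86914 m/s ÷ (0.514444 m/s/kn) = 9.46486 kn

9.465 kn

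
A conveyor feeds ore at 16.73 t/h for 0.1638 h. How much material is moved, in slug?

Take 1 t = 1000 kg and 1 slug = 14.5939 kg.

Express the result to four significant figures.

187.8 slug

16.73 t/h → 4.64722 kg/s
0.1638 h → 589.68 s
m = ṁ × t = 4.64722 × 589.68 = 2740.37 kg
In slug: 2740.37 / 14.5939 = 187.775 slug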